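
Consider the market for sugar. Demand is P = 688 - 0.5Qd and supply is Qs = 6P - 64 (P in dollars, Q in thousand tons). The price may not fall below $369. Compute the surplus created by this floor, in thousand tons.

Rearranging demand gives Qd = 1376 - 2P. Setting quantity demanded equal to quantity supplied, 1376 - 2P = 6P - 64, gives P* = 180 and Q* = 1016.
The floor of 369 is above the equilibrium price 180, so it binds.
At P = 369: Qd = 1376 - 2·369 = 638 and Qs = 6·369 - 64 = 2150.
Surplus = Qs - Qd = 2150 - 638 = 1512.

1512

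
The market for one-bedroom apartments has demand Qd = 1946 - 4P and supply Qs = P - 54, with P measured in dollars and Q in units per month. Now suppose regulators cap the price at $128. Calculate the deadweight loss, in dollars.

Equilibrium: 1946 - 4P = P - 54, so 2000 = 5P and P* = 400, Q* = 346.
Since 128 < 400, the ceiling is binding.
At P = 128: Qd = 1946 - 4·128 = 1434 and Qs = 128 - 54 = 74.
Quantity traded falls to 74. At Q = 74 the demand price is (1946 - 74)/4 = 468 and the supply price is 54 + 74 = 128.
Deadweight loss = ½ · (468 - 128) · (346 - 74) = ½ · 340 · 272 = 46240.

46240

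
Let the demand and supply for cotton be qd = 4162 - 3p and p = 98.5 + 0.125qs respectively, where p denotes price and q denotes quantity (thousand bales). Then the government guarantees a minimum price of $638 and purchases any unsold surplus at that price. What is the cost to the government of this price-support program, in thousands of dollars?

1319384

Rearranging supply gives qs = 8p - 788. In a free market, 4162 - 3p = 8p - 788 gives the equilibrium p* = 450, q* = 2812.
The floor of 638 is above the equilibrium price 450, so it binds.
At p = 638: qd = 4162 - 3·638 = 2248 and qs = 8·638 - 788 = 4316.
Surplus = qs - qd = 2068.
Government expenditure = surplus × support price = 2068 × 638 = 1319384.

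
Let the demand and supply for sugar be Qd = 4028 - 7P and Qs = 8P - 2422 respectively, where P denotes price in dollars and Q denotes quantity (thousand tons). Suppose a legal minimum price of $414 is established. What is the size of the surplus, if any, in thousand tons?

0

In a free market, 4028 - 7P = 8P - 2422 gives the equilibrium P* = 430, Q* = 1018.
Since 414 is below P* = 430, the floor does not bind and the free-market outcome prevails.
Since the control does not bind, there is no surplus.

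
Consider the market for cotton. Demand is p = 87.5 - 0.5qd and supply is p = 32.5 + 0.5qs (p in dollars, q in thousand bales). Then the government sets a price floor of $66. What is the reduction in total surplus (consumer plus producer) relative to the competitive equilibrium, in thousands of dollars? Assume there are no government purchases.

Rearranging demand gives qd = 175 - 2p; rearranging supply gives qs = 2p - 65. Without the control the market clears where 175 - 2p = 2p - 65, i.e. p* = 60 and q* = 55.
The floor of 66 is above the equilibrium price 60, so it binds.
At p = 66: qd = 175 - 2·66 = 43 and qs = 2·66 - 65 = 67.
Quantity traded falls to 43. At q = 43 the demand price is (175 - 43)/2 = 66 and the supply price is (65 + 43)/2 = 54.
Deadweight loss = ½ · (66 - 54) · (55 - 43) = ½ · 12 · 12 = 72.

72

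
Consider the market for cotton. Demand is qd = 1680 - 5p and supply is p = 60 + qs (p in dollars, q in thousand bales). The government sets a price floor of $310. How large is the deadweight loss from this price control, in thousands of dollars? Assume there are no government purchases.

6000

Rearranging supply gives qs = p - 60. Without the control the market clears where 1680 - 5p = p - 60, i.e. p* = 290 and q* = 230.
Because the floor (310) lies above the market-clearing price, it is binding.
At p = 310: qd = 1680 - 5·310 = 130 and qs = 310 - 60 = 250.
Quantity traded falls to 130. At q = 130 the demand price is (1680 - 130)/5 = 310 and the supply price is 60 + 130 = 190.
Deadweight loss = ½ · (310 - 190) · (230 - 130) = ½ · 120 · 100 = 6000.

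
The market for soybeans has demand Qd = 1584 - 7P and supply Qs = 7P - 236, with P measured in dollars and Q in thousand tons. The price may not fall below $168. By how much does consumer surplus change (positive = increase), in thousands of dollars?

Equilibrium: 1584 - 7P = 7P - 236, so 1820 = 14P and P* = 130, Q* = 674.
Since 168 > 130, the floor is binding.
At P = 168: Qd = 1584 - 7·168 = 408 and Qs = 7·168 - 236 = 940.
Consumer surplus without the control is ½ · (1584/7 - 130) · 674 = 227138/7.
With the floor, consumers buy 408 units at 168, so CS = ½ · (1584/7 - 168) · 408 = 83232/7.
Change in consumer surplus = 83232/7 - 227138/7 = -20558.

-20558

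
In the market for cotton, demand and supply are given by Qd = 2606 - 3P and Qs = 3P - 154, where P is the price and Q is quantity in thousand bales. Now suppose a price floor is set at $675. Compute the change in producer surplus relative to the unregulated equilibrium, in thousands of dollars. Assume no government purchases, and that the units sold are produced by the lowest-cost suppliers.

In a free market, 2606 - 3P = 3P - 154 gives the equilibrium P* = 460, Q* = 1226.
Since 675 > 460, the floor is binding.
At P = 675: Qd = 2606 - 3·675 = 581 and Qs = 3·675 - 154 = 1871.
Producer surplus without the control is ½ · (460 - 154/3) · 1226 = 751538/3.
With the floor, 581 units are sold at 675. The supply price at Q = 581 is 245, so PS = ½ · [(675 - 154/3) + (675 - 245)] · 581 = 1836541/6.
Change in producer surplus = 1836541/6 - 751538/3 = 55577.5.

55577.5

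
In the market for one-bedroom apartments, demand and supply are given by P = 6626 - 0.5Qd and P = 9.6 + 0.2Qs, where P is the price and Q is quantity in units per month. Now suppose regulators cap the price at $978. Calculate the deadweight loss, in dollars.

7438235

Rearranging demand gives Qd = 13252 - 2P; rearranging supply gives Qs = 5P - 48. In a free market, 13252 - 2P = 5P - 48 gives the equilibrium P* = 1900, Q* = 9452.
Since 978 < 1900, the ceiling is binding.
At P = 978: Qd = 13252 - 2·978 = 11296 and Qs = 5·978 - 48 = 4842.
Quantity traded falls to 4842. At Q = 4842 the demand price is (13252 - 4842)/2 = 4205 and the supply price is (48 + 4842)/5 = 978.
Deadweight loss = ½ · (4205 - 978) · (9452 - 4842) = ½ · 3227 · 4610 = 7438235.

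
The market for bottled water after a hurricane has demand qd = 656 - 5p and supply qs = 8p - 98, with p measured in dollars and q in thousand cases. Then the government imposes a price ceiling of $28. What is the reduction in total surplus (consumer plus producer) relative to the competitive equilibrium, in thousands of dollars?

Setting quantity demanded equal to quantity supplied, 656 - 5p = 8p - 98, gives p* = 58 and q* = 366.
The ceiling of 28 is below the equilibrium price 58, so it binds.
At p = 28: qd = 656 - 5·28 = 516 and qs = 8·28 - 98 = 126.
Quantity traded falls to 126. At q = 126 the demand price is (656 - 126)/5 = 106 and the supply price is (98 + 126)/8 = 28.
Deadweight loss = ½ · (106 - 28) · (366 - 126) = ½ · 78 · 240 = 9360.

9360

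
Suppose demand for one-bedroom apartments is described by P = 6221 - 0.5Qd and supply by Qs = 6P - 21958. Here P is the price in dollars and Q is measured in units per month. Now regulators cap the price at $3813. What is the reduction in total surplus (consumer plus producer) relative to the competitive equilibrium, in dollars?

Rearranging demand gives Qd = 12442 - 2P. Setting quantity demanded equal to quantity supplied, 12442 - 2P = 6P - 21958, gives P* = 4300 and Q* = 3842.
Since 3813 < 4300, the ceiling is binding.
At P = 3813: Qd = 12442 - 2·3813 = 4816 and Qs = 6·3813 - 21958 = 920.
Quantity traded falls to 920. At Q = 920 the demand price is (12442 - 920)/2 = 5761 and the supply price is (21958 + 920)/6 = 3813.
Deadweight loss = ½ · (5761 - 3813) · (3842 - 920) = ½ · 1948 · 2922 = 2846028.

2846028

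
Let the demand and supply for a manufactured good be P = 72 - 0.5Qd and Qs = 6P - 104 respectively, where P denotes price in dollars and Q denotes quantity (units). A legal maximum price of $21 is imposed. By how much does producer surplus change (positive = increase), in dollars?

Rearranging demand gives Qd = 144 - 2P. Without the control the market clears where 144 - 2P = 6P - 104, i.e. P* = 31 and Q* = 82.
Because the ceiling (21) lies below the market-clearing price, it is binding.
At P = 21: Qd = 144 - 2·21 = 102 and Qs = 6·21 - 104 = 22.
Producer surplus without the control is ½ · (31 - 52/3) · 82 = 1681/3.
With the ceiling, producers sell 22 units at 21, so PS = ½ · (21 - 52/3) · 22 = 121/3.
Change in producer surplus = 121/3 - 1681/3 = -520.

-520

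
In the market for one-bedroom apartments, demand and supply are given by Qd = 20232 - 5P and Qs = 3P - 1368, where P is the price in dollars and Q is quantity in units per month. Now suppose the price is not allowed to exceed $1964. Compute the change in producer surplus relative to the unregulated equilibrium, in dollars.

Without the control the market clears where 20232 - 5P = 3P - 1368, i.e. P* = 2700 and Q* = 6732.
Since 1964 < 2700, the ceiling is binding.
At P = 1964: Qd = 20232 - 5·1964 = 10412 and Qs = 3·1964 - 1368 = 4524.
Producer surplus without the control is ½ · (2700 - 456) · 6732 = 7553304.
With the ceiling, producers sell 4524 units at 1964, so PS = ½ · (1964 - 456) · 4524 = 3411096.
Change in producer surplus = 3411096 - 7553304 = -4142208.

-4142208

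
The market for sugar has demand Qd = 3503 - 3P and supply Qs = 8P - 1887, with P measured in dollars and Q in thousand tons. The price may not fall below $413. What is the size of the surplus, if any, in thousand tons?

In a free market, 3503 - 3P = 8P - 1887 gives the equilibrium P* = 490, Q* = 2033.
Since 413 is below P* = 490, the floor does not bind and the free-market outcome prevails.
Since the control does not bind, there is no surplus.

0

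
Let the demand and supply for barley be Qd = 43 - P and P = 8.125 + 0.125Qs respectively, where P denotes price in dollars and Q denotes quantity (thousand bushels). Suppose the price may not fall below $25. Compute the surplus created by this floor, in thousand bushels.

117

Rearranging supply gives Qs = 8P - 65. Equilibrium: 43 - P = 8P - 65, so 108 = 9P and P* = 12, Q* = 31.
Because the floor (25) lies above the market-clearing price, it is binding.
At P = 25: Qd = 43 - 25 = 18 and Qs = 8·25 - 65 = 135.
Surplus = Qs - Qd = 135 - 18 = 117.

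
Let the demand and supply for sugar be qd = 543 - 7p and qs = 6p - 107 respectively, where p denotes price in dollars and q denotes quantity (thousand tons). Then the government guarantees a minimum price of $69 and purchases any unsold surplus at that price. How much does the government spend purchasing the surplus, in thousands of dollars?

Setting quantity demanded equal to quantity supplied, 543 - 7p = 6p - 107, gives p* = 50 and q* = 193.
The floor of 69 is above the equilibrium price 50, so it binds.
At p = 69: qd = 543 - 7·69 = 60 and qs = 6·69 - 107 = 307.
Surplus = qs - qd = 247.
Government expenditure = surplus × support price = 247 × 69 = 17043.

17043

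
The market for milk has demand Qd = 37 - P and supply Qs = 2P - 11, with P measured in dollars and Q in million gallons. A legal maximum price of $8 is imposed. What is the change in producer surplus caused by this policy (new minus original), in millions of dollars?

Without the control the market clears where 37 - P = 2P - 11, i.e. P* = 16 and Q* = 21.
The ceiling of 8 is below the equilibrium price 16, so it binds.
At P = 8: Qd = 37 - 8 = 29 and Qs = 2·8 - 11 = 5.
Producer surplus without the control is ½ · (16 - 5.5) · 21 = 110.25.
With the ceiling, producers sell 5 units at 8, so PS = ½ · (8 - 5.5) · 5 = 6.25.
Change in producer surplus = 6.25 - 110.25 = -104.

-104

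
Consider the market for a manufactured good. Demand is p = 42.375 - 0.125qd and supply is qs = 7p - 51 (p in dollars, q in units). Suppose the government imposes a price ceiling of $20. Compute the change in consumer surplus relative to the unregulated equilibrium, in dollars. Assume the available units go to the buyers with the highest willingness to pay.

423.75

Rearranging demand gives qd = 339 - 8p. Setting quantity demanded equal to quantity supplied, 339 - 8p = 7p - 51, gives p* = 26 and q* = 131.
Because the ceiling (20) lies below the market-clearing price, it is binding.
At p = 20: qd = 339 - 8·20 = 179 and qs = 7·20 - 51 = 89.
Consumer surplus without the control is ½ · (42.375 - 26) · 131 = 1072.5625.
With the ceiling, 89 units are sold at 20 (assume they go to the highest-value buyers). The demand price at q = 89 is 31.25, so CS = ½ · [(42.375 - 20) + (31.25 - 20)] · 89 = 1496.3125.
Change in consumer surplus = 1496.3125 - 1072.5625 = 423.75.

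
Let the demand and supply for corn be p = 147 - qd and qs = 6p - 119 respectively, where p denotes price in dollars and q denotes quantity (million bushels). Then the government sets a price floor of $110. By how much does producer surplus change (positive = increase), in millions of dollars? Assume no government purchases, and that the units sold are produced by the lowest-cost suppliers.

Rearranging demand gives qd = 147 - p. Equilibrium: 147 - p = 6p - 119, so 266 = 7p and p* = 38, q* = 109.
Since 110 > 38, the floor is binding.
At p = 110: qd = 147 - 110 = 37 and qs = 6·110 - 119 = 541.
Producer surplus without the control is ½ · (38 - 119/6) · 109 = 11881/12.
With the floor, 37 units are sold at 110. The supply price at q = 37 is 26, so PS = ½ · [(110 - 119/6) + (110 - 26)] · 37 = 38665/12.
Change in producer surplus = 38665/12 - 11881/12 = 2232.

2232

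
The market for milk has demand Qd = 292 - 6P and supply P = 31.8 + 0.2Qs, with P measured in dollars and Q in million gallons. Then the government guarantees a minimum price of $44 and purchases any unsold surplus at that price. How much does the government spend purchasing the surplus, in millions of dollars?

1452

Rearranging supply gives Qs = 5P - 159. Equilibrium: 292 - 6P = 5P - 159, so 451 = 11P and P* = 41, Q* = 46.
Since 44 > 41, the floor is binding.
At P = 44: Qd = 292 - 6·44 = 28 and Qs = 5·44 - 159 = 61.
Surplus = Qs - Qd = 33.
Government expenditure = surplus × support price = 33 × 44 = 1452.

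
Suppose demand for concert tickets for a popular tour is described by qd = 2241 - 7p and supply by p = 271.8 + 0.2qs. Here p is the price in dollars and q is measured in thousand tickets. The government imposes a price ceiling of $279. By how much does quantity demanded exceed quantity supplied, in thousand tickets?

Rearranging supply gives qs = 5p - 1359. Setting quantity demanded equal to quantity supplied, 2241 - 7p = 5p - 1359, gives p* = 300 and q* = 141.
Since 279 < 300, the ceiling is binding.
At p = 279: qd = 2241 - 7·279 = 288 and qs = 5·279 - 1359 = 36.
Shortage = qd - qs = 288 - 36 = 252.

252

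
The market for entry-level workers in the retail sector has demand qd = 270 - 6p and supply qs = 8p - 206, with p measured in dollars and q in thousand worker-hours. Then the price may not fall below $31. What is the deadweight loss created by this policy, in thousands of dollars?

0

Equilibrium: 270 - 6p = 8p - 206, so 476 = 14p and p* = 34, q* = 66.
The floor of 31 is below the equilibrium price 34, so it is not binding; the market clears at p* = 34, q* = 66.
Since the control does not bind, no trades are prevented and deadweight loss is zero.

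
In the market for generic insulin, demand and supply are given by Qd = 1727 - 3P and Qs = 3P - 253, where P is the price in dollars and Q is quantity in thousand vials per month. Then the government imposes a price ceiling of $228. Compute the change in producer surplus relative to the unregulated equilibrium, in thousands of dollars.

Without the control the market clears where 1727 - 3P = 3P - 253, i.e. P* = 330 and Q* = 737.
Because the ceiling (228) lies below the market-clearing price, it is binding.
At P = 228: Qd = 1727 - 3·228 = 1043 and Qs = 3·228 - 253 = 431.
Producer surplus without the control is ½ · (330 - 253/3) · 737 = 543169/6.
With the ceiling, producers sell 431 units at 228, so PS = ½ · (228 - 253/3) · 431 = 185761/6.
Change in producer surplus = 185761/6 - 543169/6 = -59568.

-59568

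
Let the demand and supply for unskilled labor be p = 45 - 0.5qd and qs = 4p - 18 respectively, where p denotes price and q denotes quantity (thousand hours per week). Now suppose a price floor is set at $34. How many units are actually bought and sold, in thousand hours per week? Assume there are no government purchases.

Rearranging demand gives qd = 90 - 2p. Without the control the market clears where 90 - 2p = 4p - 18, i.e. p* = 18 and q* = 54.
The floor of 34 is above the equilibrium price 18, so it binds.
At p = 34: qd = 90 - 2·34 = 22 and qs = 4·34 - 18 = 118.
The quantity actually transacted is the short side, demand: 22.

22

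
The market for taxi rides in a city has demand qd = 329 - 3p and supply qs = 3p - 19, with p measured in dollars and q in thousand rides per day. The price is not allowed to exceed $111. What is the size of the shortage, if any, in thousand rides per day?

Without the control the market clears where 329 - 3p = 3p - 19, i.e. p* = 58 and q* = 155.
The ceiling of 111 is above the equilibrium price 58, so it is not binding; the market clears at p* = 58, q* = 155.
Since the control does not bind, there is no shortage.

0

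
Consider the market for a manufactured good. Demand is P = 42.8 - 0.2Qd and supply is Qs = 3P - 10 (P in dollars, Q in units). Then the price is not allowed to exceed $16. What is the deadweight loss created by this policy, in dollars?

Rearranging demand gives Qd = 214 - 5P. In a free market, 214 - 5P = 3P - 10 gives the equilibrium P* = 28, Q* = 74.
Since 16 < 28, the ceiling is binding.
At P = 16: Qd = 214 - 5·16 = 134 and Qs = 3·16 - 10 = 38.
Quantity traded falls to 38. At Q = 38 the demand price is (214 - 38)/5 = 35.2 and the supply price is (10 + 38)/3 = 16.
Deadweight loss = ½ · (35.2 - 16) · (74 - 38) = ½ · 19.2 · 36 = 345.6.

345.6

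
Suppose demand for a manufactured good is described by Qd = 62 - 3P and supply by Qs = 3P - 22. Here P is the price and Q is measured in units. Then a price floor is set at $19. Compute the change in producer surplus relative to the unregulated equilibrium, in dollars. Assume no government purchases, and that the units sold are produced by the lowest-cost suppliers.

Setting quantity demanded equal to quantity supplied, 62 - 3P = 3P - 22, gives P* = 14 and Q* = 20.
The floor of 19 is above the equilibrium price 14, so it binds.
At P = 19: Qd = 62 - 3·19 = 5 and Qs = 3·19 - 22 = 35.
Producer surplus without the control is ½ · (14 - 22/3) · 20 = 200/3.
With the floor, 5 units are sold at 19. The supply price at Q = 5 is 9, so PS = ½ · [(19 - 22/3) + (19 - 9)] · 5 = 325/6.
Change in producer surplus = 325/6 - 200/3 = -12.5.

-12.5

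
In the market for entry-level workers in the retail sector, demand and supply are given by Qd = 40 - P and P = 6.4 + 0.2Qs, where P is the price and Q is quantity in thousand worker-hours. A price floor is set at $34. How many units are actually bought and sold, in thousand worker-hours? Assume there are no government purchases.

Rearranging supply gives Qs = 5P - 32. Equilibrium: 40 - P = 5P - 32, so 72 = 6P and P* = 12, Q* = 28.
Because the floor (34) lies above the market-clearing price, it is binding.
At P = 34: Qd = 40 - 34 = 6 and Qs = 5·34 - 32 = 138.
The quantity actually transacted is the short side, demand: 6.

6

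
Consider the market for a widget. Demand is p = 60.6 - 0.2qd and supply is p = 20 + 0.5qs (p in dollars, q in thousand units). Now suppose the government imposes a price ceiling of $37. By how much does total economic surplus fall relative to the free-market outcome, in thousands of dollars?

201.6

Rearranging demand gives qd = 303 - 5p; rearranging supply gives qs = 2p - 40. In a free market, 303 - 5p = 2p - 40 gives the equilibrium p* = 49, q* = 58.
Since 37 < 49, the ceiling is binding.
At p = 37: qd = 303 - 5·37 = 118 and qs = 2·37 - 40 = 34.
Quantity traded falls to 34. At q = 34 the demand price is (303 - 34)/5 = 53.8 and the supply price is (40 + 34)/2 = 37.
Deadweight loss = ½ · (53.8 - 37) · (58 - 34) = ½ · 16.8 · 24 = 201.6.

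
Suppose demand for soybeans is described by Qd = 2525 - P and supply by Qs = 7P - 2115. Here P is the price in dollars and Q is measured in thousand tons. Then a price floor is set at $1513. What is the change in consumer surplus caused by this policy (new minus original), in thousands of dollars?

Without the control the market clears where 2525 - P = 7P - 2115, i.e. P* = 580 and Q* = 1945.
Because the floor (1513) lies above the market-clearing price, it is binding.
At P = 1513: Qd = 2525 - 1513 = 1012 and Qs = 7·1513 - 2115 = 8476.
Consumer surplus without the control is ½ · (2525 - 580) · 1945 = 1891512.5.
With the floor, consumers buy 1012 units at 1513, so CS = ½ · (2525 - 1513) · 1012 = 512072.
Change in consumer surplus = 512072 - 1891512.5 = -1379440.5.

-1379440.5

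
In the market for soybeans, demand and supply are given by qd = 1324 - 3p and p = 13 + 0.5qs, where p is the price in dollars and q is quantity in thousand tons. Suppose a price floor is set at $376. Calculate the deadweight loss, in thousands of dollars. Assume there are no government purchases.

Rearranging supply gives qs = 2p - 26. Without the control the market clears where 1324 - 3p = 2p - 26, i.e. p* = 270 and q* = 514.
Because the floor (376) lies above the market-clearing price, it is binding.
At p = 376: qd = 1324 - 3·376 = 196 and qs = 2·376 - 26 = 726.
Quantity traded falls to 196. At q = 196 the demand price is (1324 - 196)/3 = 376 and the supply price is (26 + 196)/2 = 111.
Deadweight loss = ½ · (376 - 111) · (514 - 196) = ½ · 265 · 318 = 42135.

42135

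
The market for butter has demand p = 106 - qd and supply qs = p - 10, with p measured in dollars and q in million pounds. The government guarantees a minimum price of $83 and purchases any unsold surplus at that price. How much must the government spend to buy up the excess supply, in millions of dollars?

4150

Rearranging demand gives qd = 106 - p. Without the control the market clears where 106 - p = p - 10, i.e. p* = 58 and q* = 48.
Because the floor (83) lies above the market-clearing price, it is binding.
At p = 83: qd = 106 - 83 = 23 and qs = 83 - 10 = 73.
Surplus = qs - qd = 50.
Government expenditure = surplus × support price = 50 × 83 = 4150.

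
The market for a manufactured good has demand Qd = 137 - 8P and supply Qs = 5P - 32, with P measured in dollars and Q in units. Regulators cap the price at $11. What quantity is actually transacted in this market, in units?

23

Setting quantity demanded equal to quantity supplied, 137 - 8P = 5P - 32, gives P* = 13 and Q* = 33.
Since 11 < 13, the ceiling is binding.
At P = 11: Qd = 137 - 8·11 = 49 and Qs = 5·11 - 32 = 23.
The quantity actually transacted is the short side, supply: 23.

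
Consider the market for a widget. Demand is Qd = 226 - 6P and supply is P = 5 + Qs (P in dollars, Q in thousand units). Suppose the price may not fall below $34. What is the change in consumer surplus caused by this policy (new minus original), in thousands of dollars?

Rearranging supply gives Qs = P - 5. Equilibrium: 226 - 6P = P - 5, so 231 = 7P and P* = 33, Q* = 28.
Since 34 > 33, the floor is binding.
At P = 34: Qd = 226 - 6·34 = 22 and Qs = 34 - 5 = 29.
Consumer surplus without the control is ½ · (113/3 - 33) · 28 = 196/3.
With the floor, consumers buy 22 units at 34, so CS = ½ · (113/3 - 34) · 22 = 121/3.
Change in consumer surplus = 121/3 - 196/3 = -25.

-25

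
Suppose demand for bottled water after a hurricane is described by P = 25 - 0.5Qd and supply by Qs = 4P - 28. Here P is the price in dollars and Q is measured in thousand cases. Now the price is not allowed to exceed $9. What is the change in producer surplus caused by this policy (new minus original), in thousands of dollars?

-64

Rearranging demand gives Qd = 50 - 2P. Equilibrium: 50 - 2P = 4P - 28, so 78 = 6P and P* = 13, Q* = 24.
Since 9 < 13, the ceiling is binding.
At P = 9: Qd = 50 - 2·9 = 32 and Qs = 4·9 - 28 = 8.
Producer surplus without the control is ½ · (13 - 7) · 24 = 72.
With the ceiling, producers sell 8 units at 9, so PS = ½ · (9 - 7) · 8 = 8.
Change in producer surplus = 8 - 72 = -64.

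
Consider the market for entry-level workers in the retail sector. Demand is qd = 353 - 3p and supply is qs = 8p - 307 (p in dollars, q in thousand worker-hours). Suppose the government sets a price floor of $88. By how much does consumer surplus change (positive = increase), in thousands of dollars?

Without the control the market clears where 353 - 3p = 8p - 307, i.e. p* = 60 and q* = 173.
The floor of 88 is above the equilibrium price 60, so it binds.
At p = 88: qd = 353 - 3·88 = 89 and qs = 8·88 - 307 = 397.
Consumer surplus without the control is ½ · (353/3 - 60) · 173 = 29929/6.
With the floor, consumers buy 89 units at 88, so CS = ½ · (353/3 - 88) · 89 = 7921/6.
Change in consumer surplus = 7921/6 - 29929/6 = -3668.

-3668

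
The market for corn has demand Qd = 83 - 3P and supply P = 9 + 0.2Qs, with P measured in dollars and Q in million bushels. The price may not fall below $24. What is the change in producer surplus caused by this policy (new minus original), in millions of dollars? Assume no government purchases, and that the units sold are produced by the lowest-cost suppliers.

30.4

Rearranging supply gives Qs = 5P - 45. Setting quantity demanded equal to quantity supplied, 83 - 3P = 5P - 45, gives P* = 16 and Q* = 35.
Since 24 > 16, the floor is binding.
At P = 24: Qd = 83 - 3·24 = 11 and Qs = 5·24 - 45 = 75.
Producer surplus without the control is ½ · (16 - 9) · 35 = 122.5.
With the floor, 11 units are sold at 24. The supply price at Q = 11 is 11.2, so PS = ½ · [(24 - 9) + (24 - 11.2)] · 11 = 152.9.
Change in producer surplus = 152.9 - 122.5 = 30.4.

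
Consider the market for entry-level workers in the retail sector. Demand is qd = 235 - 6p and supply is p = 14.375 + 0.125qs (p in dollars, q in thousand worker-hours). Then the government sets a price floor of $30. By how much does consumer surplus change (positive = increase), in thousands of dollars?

-350

Rearranging supply gives qs = 8p - 115. In a free market, 235 - 6p = 8p - 115 gives the equilibrium p* = 25, q* = 85.
Since 30 > 25, the floor is binding.
At p = 30: qd = 235 - 6·30 = 55 and qs = 8·30 - 115 = 125.
Consumer surplus without the control is ½ · (235/6 - 25) · 85 = 7225/12.
With the floor, consumers buy 55 units at 30, so CS = ½ · (235/6 - 30) · 55 = 3025/12.
Change in consumer surplus = 3025/12 - 7225/12 = -350.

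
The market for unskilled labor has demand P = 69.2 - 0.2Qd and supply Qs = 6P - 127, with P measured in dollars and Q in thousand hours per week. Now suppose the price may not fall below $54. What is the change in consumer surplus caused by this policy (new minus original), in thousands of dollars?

-1138.5

Rearranging demand gives Qd = 346 - 5P. Setting quantity demanded equal to quantity supplied, 346 - 5P = 6P - 127, gives P* = 43 and Q* = 131.
The floor of 54 is above the equilibrium price 43, so it binds.
At P = 54: Qd = 346 - 5·54 = 76 and Qs = 6·54 - 127 = 197.
Consumer surplus without the control is ½ · (69.2 - 43) · 131 = 1716.1.
With the floor, consumers buy 76 units at 54, so CS = ½ · (69.2 - 54) · 76 = 577.6.
Change in consumer surplus = 577.6 - 1716.1 = -1138.5.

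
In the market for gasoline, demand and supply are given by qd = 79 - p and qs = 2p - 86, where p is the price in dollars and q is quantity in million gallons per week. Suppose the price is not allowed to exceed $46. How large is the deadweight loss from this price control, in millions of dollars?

Setting quantity demanded equal to quantity supplied, 79 - p = 2p - 86, gives p* = 55 and q* = 24.
Since 46 < 55, the ceiling is binding.
At p = 46: qd = 79 - 46 = 33 and qs = 2·46 - 86 = 6.
Quantity traded falls to 6. At q = 6 the demand price is 79 - 6 = 73 and the supply price is (86 + 6)/2 = 46.
Deadweight loss = ½ · (73 - 46) · (24 - 6) = ½ · 27 · 18 = 243.

243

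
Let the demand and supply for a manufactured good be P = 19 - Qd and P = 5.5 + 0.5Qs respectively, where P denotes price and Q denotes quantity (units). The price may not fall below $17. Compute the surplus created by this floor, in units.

21

Rearranging demand gives Qd = 19 - P; rearranging supply gives Qs = 2P - 11. Equilibrium: 19 - P = 2P - 11, so 30 = 3P and P* = 10, Q* = 9.
Because the floor (17) lies above the market-clearing price, it is binding.
At P = 17: Qd = 19 - 17 = 2 and Qs = 2·17 - 11 = 23.
Surplus = Qs - Qd = 23 - 2 = 21.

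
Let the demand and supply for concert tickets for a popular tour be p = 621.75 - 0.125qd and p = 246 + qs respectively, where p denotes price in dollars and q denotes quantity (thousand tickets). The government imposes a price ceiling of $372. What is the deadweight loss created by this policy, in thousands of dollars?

24336

Rearranging demand gives qd = 4974 - 8p; rearranging supply gives qs = p - 246. Equilibrium: 4974 - 8p = p - 246, so 5220 = 9p and p* = 580, q* = 334.
Because the ceiling (372) lies below the market-clearing price, it is binding.
At p = 372: qd = 4974 - 8·372 = 1998 and qs = 372 - 246 = 126.
Quantity traded falls to 126. At q = 126 the demand price is (4974 - 126)/8 = 606 and the supply price is 246 + 126 = 372.
Deadweight loss = ½ · (606 - 372) · (334 - 126) = ½ · 234 · 208 = 24336.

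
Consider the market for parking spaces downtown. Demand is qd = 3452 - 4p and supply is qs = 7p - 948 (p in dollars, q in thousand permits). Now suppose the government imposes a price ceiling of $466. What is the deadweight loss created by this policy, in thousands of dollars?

0

In a free market, 3452 - 4p = 7p - 948 gives the equilibrium p* = 400, q* = 1852.
Since 466 is above p* = 400, the ceiling does not bind and the free-market outcome prevails.
Since the control does not bind, no trades are prevented and deadweight loss is zero.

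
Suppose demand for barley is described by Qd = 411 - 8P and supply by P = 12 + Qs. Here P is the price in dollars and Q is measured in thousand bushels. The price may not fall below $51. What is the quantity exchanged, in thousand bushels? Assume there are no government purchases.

Rearranging supply gives Qs = P - 12. Without the control the market clears where 411 - 8P = P - 12, i.e. P* = 47 and Q* = 35.
The floor of 51 is above the equilibrium price 47, so it binds.
At P = 51: Qd = 411 - 8·51 = 3 and Qs = 51 - 12 = 39.
The quantity actually transacted is the short side, demand: 3.

3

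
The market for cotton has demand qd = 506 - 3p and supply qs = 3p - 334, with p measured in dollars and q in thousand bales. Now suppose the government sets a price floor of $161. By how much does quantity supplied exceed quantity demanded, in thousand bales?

126

Equilibrium: 506 - 3p = 3p - 334, so 840 = 6p and p* = 140, q* = 86.
Because the floor (161) lies above the market-clearing price, it is binding.
At p = 161: qd = 506 - 3·161 = 23 and qs = 3·161 - 334 = 149.
Surplus = qs - qd = 149 - 23 = 126.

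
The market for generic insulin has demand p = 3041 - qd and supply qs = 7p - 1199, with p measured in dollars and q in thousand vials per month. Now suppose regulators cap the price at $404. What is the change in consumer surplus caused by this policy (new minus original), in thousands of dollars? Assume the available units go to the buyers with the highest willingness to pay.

-183708

Rearranging demand gives qd = 3041 - p. In a free market, 3041 - p = 7p - 1199 gives the equilibrium p* = 530, q* = 2511.
The ceiling of 404 is below the equilibrium price 530, so it binds.
At p = 404: qd = 3041 - 404 = 2637 and qs = 7·404 - 1199 = 1629.
Consumer surplus without the control is ½ · (3041 - 530) · 2511 = 3152560.5.
With the ceiling, 1629 units are sold at 404 (assume they go to the highest-value buyers). The demand price at q = 1629 is 1412, so CS = ½ · [(3041 - 404) + (1412 - 404)] · 1629 = 2968852.5.
Change in consumer surplus = 2968852.5 - 3152560.5 = -183708.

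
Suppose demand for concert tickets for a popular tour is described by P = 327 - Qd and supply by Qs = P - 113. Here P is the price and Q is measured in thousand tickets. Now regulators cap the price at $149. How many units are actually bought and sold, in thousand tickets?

36

Rearranging demand gives Qd = 327 - P. Equilibrium: 327 - P = P - 113, so 440 = 2P and P* = 220, Q* = 107.
The ceiling of 149 is below the equilibrium price 220, so it binds.
At P = 149: Qd = 327 - 149 = 178 and Qs = 149 - 113 = 36.
The quantity actually transacted is the short side, supply: 36.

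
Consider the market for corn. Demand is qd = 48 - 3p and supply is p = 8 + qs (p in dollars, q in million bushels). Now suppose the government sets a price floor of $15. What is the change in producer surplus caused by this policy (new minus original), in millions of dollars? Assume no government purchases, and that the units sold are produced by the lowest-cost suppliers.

Rearranging supply gives qs = p - 8. In a free market, 48 - 3p = p - 8 gives the equilibrium p* = 14, q* = 6.
Because the floor (15) lies above the market-clearing price, it is binding.
At p = 15: qd = 48 - 3·15 = 3 and qs = 15 - 8 = 7.
Producer surplus without the control is ½ · (14 - 8) · 6 = 18.
With the floor, 3 units are sold at 15. The supply price at q = 3 is 11, so PS = ½ · [(15 - 8) + (15 - 11)] · 3 = 16.5.
Change in producer surplus = 16.5 - 18 = -1.5.

-1.5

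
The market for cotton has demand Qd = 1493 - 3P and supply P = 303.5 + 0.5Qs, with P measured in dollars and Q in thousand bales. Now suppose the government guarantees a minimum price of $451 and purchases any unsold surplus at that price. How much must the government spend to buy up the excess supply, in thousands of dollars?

69905

Rearranging supply gives Qs = 2P - 607. Equilibrium: 1493 - 3P = 2P - 607, so 2100 = 5P and P* = 420, Q* = 233.
Because the floor (451) lies above the market-clearing price, it is binding.
At P = 451: Qd = 1493 - 3·451 = 140 and Qs = 2·451 - 607 = 295.
Surplus = Qs - Qd = 155.
Government expenditure = surplus × support price = 155 × 451 = 69905.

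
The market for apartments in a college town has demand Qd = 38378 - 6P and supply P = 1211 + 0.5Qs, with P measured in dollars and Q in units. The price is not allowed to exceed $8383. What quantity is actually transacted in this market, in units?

Rearranging supply gives Qs = 2P - 2422. Without the control the market clears where 38378 - 6P = 2P - 2422, i.e. P* = 5100 and Q* = 7778.
The ceiling of 8383 is above the equilibrium price 5100, so it is not binding; the market clears at P* = 5100, Q* = 7778.

7778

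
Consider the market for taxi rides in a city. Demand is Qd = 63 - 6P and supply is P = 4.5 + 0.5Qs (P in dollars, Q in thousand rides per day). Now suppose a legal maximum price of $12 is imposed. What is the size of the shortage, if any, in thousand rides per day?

0

Rearranging supply gives Qs = 2P - 9. In a free market, 63 - 6P = 2P - 9 gives the equilibrium P* = 9, Q* = 9.
The ceiling of 12 is above the equilibrium price 9, so it is not binding; the market clears at P* = 9, Q* = 9.
Since the control does not bind, there is no shortage.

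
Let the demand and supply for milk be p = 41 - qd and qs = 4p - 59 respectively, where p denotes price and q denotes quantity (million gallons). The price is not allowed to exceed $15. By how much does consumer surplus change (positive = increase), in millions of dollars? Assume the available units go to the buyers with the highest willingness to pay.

Rearranging demand gives qd = 41 - p. Without the control the market clears where 41 - p = 4p - 59, i.e. p* = 20 and q* = 21.
The ceiling of 15 is below the equilibrium price 20, so it binds.
At p = 15: qd = 41 - 15 = 26 and qs = 4·15 - 59 = 1.
Consumer surplus without the control is ½ · (41 - 20) · 21 = 220.5.
With the ceiling, 1 units are sold at 15 (assume they go to the highest-value buyers). The demand price at q = 1 is 40, so CS = ½ · [(41 - 15) + (40 - 15)] · 1 = 25.5.
Change in consumer surplus = 25.5 - 220.5 = -195.

-195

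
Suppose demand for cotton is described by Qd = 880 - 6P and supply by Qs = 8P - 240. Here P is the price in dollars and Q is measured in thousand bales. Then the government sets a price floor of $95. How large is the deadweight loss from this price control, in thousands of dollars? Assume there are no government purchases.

Equilibrium: 880 - 6P = 8P - 240, so 1120 = 14P and P* = 80, Q* = 400.
Because the floor (95) lies above the market-clearing price, it is binding.
At P = 95: Qd = 880 - 6·95 = 310 and Qs = 8·95 - 240 = 520.
Quantity traded falls to 310. At Q = 310 the demand price is (880 - 310)/6 = 95 and the supply price is (240 + 310)/8 = 68.75.
Deadweight loss = ½ · (95 - 68.75) · (400 - 310) = ½ · 26.25 · 90 = 1181.25.

1181.25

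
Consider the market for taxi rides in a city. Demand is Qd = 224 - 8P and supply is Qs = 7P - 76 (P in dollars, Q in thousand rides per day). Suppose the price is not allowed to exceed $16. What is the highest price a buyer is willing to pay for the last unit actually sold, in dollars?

23.5

Setting quantity demanded equal to quantity supplied, 224 - 8P = 7P - 76, gives P* = 20 and Q* = 64.
Since 16 < 20, the ceiling is binding.
At P = 16: Qd = 224 - 8·16 = 96 and Qs = 7·16 - 76 = 36.
Only 36 units reach the market. On the demand curve, the marginal buyer's willingness to pay at Q = 36 is (224 - 36)/8 = 23.5.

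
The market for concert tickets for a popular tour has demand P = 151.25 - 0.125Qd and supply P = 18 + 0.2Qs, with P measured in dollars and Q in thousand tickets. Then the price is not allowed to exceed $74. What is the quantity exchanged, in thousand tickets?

Rearranging demand gives Qd = 1210 - 8P; rearranging supply gives Qs = 5P - 90. Without the control the market clears where 1210 - 8P = 5P - 90, i.e. P* = 100 and Q* = 410.
The ceiling of 74 is below the equilibrium price 100, so it binds.
At P = 74: Qd = 1210 - 8·74 = 618 and Qs = 5·74 - 90 = 280.
The quantity actually transacted is the short side, supply: 280.

280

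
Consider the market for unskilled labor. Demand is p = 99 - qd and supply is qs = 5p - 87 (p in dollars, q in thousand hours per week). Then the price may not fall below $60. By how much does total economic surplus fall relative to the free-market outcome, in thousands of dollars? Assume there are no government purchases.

504.6

Rearranging demand gives qd = 99 - p. Without the control the market clears where 99 - p = 5p - 87, i.e. p* = 31 and q* = 68.
The floor of 60 is above the equilibrium price 31, so it binds.
At p = 60: qd = 99 - 60 = 39 and qs = 5·60 - 87 = 213.
Quantity traded falls to 39. At q = 39 the demand price is 99 - 39 = 60 and the supply price is (87 + 39)/5 = 25.2.
Deadweight loss = ½ · (60 - 25.2) · (68 - 39) = ½ · 34.8 · 29 = 504.6.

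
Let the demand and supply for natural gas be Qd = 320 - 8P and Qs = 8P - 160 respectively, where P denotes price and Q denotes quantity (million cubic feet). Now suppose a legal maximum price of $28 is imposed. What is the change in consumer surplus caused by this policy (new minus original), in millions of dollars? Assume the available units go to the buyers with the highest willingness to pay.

In a free market, 320 - 8P = 8P - 160 gives the equilibrium P* = 30, Q* = 80.
The ceiling of 28 is below the equilibrium price 30, so it binds.
At P = 28: Qd = 320 - 8·28 = 96 and Qs = 8·28 - 160 = 64.
Consumer surplus without the control is ½ · (40 - 30) · 80 = 400.
With the ceiling, 64 units are sold at 28 (assume they go to the highest-value buyers). The demand price at Q = 64 is 32, so CS = ½ · [(40 - 28) + (32 - 28)] · 64 = 512.
Change in consumer surplus = 512 - 400 = 112.

112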